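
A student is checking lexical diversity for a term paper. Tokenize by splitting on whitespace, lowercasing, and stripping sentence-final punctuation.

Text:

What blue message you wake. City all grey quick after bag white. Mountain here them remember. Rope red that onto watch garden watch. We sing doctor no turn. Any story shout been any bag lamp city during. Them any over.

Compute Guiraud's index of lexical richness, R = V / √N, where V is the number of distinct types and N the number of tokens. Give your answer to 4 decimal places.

5.3759

N = 40, V = 34.
√N = 6.324555
R = 34 / 6.324555 = 5.3759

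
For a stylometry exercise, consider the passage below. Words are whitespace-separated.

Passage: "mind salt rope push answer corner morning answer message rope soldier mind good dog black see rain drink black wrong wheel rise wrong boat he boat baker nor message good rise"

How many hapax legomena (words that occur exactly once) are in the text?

13

Frequencies: mind:2, rope:2, answer:2, message:2, good:2, black:2, wrong:2, rise:2, boat:2, salt:1, push:1, corner:1, morning:1, soldier:1, dog:1, see:1, rain:1, drink:1, wheel:1, he:1, … (2 more, each freq 1)
Hapax (freq=1): baker, corner, dog, drink, he, morning, nor, push, rain, salt, see, soldier, wheel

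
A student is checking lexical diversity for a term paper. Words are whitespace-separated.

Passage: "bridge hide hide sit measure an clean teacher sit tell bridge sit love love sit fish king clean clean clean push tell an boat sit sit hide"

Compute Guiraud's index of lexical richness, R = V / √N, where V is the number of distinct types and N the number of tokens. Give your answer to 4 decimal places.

2.5019

N = 27, V = 13.
√N = 5.196152
R = 13 / 5.196152 = 2.5019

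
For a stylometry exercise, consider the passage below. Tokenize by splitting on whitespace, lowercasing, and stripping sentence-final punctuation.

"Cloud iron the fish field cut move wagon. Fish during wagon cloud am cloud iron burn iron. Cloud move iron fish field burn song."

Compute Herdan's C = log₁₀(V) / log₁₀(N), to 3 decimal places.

N = 24, V = 12.
log₁₀(V) = 1.079181, log₁₀(N) = 1.380211
C = 1.079181 / 1.380211 = 0.782

0.782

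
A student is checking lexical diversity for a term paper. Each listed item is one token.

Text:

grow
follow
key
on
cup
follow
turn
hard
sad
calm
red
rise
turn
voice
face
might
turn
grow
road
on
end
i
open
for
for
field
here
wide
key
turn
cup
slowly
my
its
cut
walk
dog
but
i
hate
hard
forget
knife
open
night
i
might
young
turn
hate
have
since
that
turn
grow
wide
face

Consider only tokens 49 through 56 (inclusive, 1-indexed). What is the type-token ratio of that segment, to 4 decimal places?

0.8750

Segment tokens 49–56: turn, hate, have, since, that, turn, grow, wide
Segment N = 8, segment V = 7.
TTR = 7 / 8 = 0.8750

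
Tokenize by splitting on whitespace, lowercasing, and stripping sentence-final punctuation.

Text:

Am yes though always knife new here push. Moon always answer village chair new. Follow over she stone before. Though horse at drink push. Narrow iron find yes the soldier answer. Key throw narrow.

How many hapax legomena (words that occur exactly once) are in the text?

Frequencies: yes:2, though:2, always:2, new:2, push:2, answer:2, narrow:2, am:1, knife:1, here:1, moon:1, village:1, chair:1, follow:1, over:1, she:1, stone:1, before:1, horse:1, at:1, … (7 more, each freq 1)
Hapax (freq=1): am, at, before, chair, drink, find, follow, here, horse, iron, key, knife, moon, over, she, soldier, stone, the, throw, village

20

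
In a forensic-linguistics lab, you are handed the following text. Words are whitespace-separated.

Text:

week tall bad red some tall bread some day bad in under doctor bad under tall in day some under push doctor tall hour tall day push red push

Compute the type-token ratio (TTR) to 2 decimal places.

N = 29 tokens, V = 12 types.
TTR = V / N = 12 / 29 = 0.41

0.41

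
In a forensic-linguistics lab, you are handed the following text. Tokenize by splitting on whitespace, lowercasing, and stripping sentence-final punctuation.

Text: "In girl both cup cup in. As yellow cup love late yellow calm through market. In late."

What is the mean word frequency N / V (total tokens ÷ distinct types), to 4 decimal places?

N = 17 tokens, V = 11 types.
Mean frequency = N / V = 17 / 11 = 1.5455

1.5455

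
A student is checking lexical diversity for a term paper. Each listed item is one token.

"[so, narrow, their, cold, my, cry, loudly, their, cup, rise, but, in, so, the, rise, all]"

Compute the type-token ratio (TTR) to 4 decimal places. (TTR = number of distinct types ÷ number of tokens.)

N = 16 tokens, V = 13 types.
TTR = V / N = 13 / 16 = 0.8125

0.8125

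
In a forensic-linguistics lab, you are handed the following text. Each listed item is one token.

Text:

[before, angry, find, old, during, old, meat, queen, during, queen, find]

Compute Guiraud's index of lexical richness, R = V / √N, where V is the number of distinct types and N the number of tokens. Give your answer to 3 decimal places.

N = 11, V = 7.
√N = 3.316625
R = 7 / 3.316625 = 2.111

2.111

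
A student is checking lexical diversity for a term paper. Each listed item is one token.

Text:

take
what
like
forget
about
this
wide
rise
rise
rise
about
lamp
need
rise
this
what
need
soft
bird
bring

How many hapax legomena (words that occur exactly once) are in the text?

8

Frequencies: rise:4, what:2, about:2, this:2, need:2, take:1, like:1, forget:1, wide:1, lamp:1, soft:1, bird:1, bring:1
Hapax (freq=1): bird, bring, forget, lamp, like, soft, take, wide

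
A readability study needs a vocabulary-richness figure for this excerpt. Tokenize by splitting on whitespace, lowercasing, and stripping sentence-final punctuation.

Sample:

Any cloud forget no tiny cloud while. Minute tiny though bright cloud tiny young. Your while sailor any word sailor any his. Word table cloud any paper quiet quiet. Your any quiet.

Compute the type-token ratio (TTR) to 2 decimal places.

0.53

N = 32 tokens, V = 17 types.
TTR = V / N = 17 / 32 = 0.53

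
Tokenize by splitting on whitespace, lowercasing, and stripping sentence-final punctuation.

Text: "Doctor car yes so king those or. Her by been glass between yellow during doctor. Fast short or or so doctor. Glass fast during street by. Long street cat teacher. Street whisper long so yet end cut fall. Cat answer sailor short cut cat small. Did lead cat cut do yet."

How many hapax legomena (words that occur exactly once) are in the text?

18

Frequencies: cat:4, doctor:3, so:3, or:3, street:3, cut:3, by:2, glass:2, during:2, fast:2, short:2, long:2, yet:2, car:1, yes:1, king:1, those:1, her:1, been:1, between:1, … (11 more, each freq 1)
Hapax (freq=1): answer, been, between, car, did, do, end, fall, her, king, lead, sailor, small, teacher, those, whisper, yellow, yes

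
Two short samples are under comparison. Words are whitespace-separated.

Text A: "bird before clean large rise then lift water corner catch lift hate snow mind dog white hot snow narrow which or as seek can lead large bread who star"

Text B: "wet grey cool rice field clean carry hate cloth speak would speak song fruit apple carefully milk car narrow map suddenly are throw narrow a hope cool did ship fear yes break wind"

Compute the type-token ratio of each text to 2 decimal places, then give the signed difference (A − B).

TTR(A) = 26/29 = 0.90
TTR(B) = 30/33 = 0.91
Difference = 0.90 − 0.91 = -0.01

-0.01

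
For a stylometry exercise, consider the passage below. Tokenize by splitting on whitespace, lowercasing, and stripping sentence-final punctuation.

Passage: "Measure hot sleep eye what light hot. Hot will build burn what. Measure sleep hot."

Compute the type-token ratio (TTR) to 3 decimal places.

N = 15 tokens, V = 9 types.
TTR = V / N = 9 / 15 = 0.600

0.600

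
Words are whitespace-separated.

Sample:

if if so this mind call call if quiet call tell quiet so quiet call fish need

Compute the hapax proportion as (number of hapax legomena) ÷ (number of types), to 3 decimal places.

Frequencies: call:4, if:3, quiet:3, so:2, this:1, mind:1, tell:1, fish:1, need:1
Hapax count = 5; type count = 9.
Ratio = 5 / 9 = 0.556

0.556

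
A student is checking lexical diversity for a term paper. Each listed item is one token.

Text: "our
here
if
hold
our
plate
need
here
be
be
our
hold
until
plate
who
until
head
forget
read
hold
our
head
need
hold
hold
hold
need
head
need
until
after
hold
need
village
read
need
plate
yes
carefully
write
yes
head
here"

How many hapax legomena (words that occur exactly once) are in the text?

7

Frequencies: hold:7, need:6, our:4, head:4, here:3, plate:3, until:3, be:2, read:2, yes:2, if:1, who:1, forget:1, after:1, village:1, carefully:1, write:1
Hapax (freq=1): after, carefully, forget, if, village, who, write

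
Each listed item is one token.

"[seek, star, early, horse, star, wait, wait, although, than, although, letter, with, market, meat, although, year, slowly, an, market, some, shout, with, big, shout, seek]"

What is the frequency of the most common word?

3

Frequencies: although:3, seek:2, star:2, wait:2, with:2, market:2, shout:2, early:1, horse:1, than:1, letter:1, meat:1, year:1, slowly:1, an:1, some:1, big:1
Most common: 'although' with frequency 3.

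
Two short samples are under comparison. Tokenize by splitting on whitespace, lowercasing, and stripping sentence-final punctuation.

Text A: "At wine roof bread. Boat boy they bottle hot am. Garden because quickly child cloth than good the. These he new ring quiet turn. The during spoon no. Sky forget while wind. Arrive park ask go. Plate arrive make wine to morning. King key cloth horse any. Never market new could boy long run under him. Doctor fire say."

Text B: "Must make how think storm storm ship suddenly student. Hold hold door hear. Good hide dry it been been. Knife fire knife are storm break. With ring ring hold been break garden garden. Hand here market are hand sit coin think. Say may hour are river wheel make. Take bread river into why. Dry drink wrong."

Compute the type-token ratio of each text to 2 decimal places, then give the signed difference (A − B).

0.20

TTR(A) = 53/59 = 0.90
TTR(B) = 39/56 = 0.70
Difference = 0.90 − 0.70 = 0.20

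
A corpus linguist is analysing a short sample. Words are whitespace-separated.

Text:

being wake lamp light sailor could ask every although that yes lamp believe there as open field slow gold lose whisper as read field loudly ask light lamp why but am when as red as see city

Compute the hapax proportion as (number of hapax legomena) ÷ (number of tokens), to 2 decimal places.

0.65

Frequencies: as:4, lamp:3, light:2, ask:2, field:2, being:1, wake:1, sailor:1, could:1, every:1, although:1, that:1, yes:1, believe:1, there:1, open:1, slow:1, gold:1, lose:1, whisper:1, … (9 more, each freq 1)
Hapax count = 24; token count = 37.
Ratio = 24 / 37 = 0.65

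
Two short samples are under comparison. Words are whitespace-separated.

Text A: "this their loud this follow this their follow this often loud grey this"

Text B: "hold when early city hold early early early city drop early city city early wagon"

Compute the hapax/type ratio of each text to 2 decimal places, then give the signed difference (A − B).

A: hapax=2, V=6, ratio=0.33
B: hapax=3, V=6, ratio=0.50
Difference = 0.33 − 0.50 = -0.17

-0.17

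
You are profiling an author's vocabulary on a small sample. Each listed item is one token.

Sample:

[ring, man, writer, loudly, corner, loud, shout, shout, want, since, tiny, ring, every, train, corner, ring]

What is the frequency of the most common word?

Frequencies: ring:3, corner:2, shout:2, man:1, writer:1, loudly:1, loud:1, want:1, since:1, tiny:1, every:1, train:1
Most common: 'ring' with frequency 3.

3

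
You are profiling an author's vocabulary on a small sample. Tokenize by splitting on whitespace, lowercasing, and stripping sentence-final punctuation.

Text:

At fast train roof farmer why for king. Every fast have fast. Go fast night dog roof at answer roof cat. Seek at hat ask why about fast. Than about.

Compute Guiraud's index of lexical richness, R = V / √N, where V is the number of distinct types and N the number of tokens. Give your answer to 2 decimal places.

3.65

N = 30, V = 20.
√N = 5.477226
R = 20 / 5.477226 = 3.65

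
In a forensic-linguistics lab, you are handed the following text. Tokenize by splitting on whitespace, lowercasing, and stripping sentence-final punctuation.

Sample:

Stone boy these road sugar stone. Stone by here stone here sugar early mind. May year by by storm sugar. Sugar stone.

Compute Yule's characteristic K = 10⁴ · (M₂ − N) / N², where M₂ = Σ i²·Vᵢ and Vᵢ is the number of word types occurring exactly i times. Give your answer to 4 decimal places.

826.4463

Frequencies: stone:5, sugar:4, by:3, here:2, boy:1, these:1, road:1, early:1, mind:1, may:1, year:1, storm:1
N = 22. Frequency spectrum: V_1=8, V_2=1, V_3=1, V_4=1, V_5=1
M₂ = 1²·8 + 2²·1 + 3²·1 + 4²·1 + 5²·1 = 62
K = 10000 × (62 − 22) / 22² = 826.4463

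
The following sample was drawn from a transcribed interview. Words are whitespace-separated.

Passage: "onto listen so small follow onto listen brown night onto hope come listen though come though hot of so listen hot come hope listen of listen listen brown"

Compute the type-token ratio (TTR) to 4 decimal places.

N = 28 tokens, V = 12 types.
TTR = V / N = 12 / 28 = 0.4286

0.4286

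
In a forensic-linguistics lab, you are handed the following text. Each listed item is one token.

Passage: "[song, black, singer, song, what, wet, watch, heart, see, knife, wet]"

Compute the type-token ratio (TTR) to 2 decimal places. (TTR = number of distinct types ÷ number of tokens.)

N = 11 tokens, V = 9 types.
TTR = V / N = 9 / 11 = 0.82

0.82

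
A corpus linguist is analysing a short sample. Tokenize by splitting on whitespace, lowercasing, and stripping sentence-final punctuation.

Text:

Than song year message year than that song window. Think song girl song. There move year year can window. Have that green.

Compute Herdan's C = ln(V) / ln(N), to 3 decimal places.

0.830

N = 22, V = 13.
ln(V) = 2.564949, ln(N) = 3.091042
C = 2.564949 / 3.091042 = 0.830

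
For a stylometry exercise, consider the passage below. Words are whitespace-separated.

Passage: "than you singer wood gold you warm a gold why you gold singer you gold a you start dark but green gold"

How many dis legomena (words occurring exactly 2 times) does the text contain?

2

Frequencies: you:5, gold:5, singer:2, a:2, than:1, wood:1, warm:1, why:1, start:1, dark:1, but:1, green:1
Words with frequency 2: a, singer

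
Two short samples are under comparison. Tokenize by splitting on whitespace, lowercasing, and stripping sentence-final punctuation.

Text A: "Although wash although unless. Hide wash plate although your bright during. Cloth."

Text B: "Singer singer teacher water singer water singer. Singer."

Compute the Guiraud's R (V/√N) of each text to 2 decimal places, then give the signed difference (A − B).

1.54

A: V=9, N=12, R=2.60
B: V=3, N=8, R=1.06
Difference = 2.60 − 1.06 = 1.54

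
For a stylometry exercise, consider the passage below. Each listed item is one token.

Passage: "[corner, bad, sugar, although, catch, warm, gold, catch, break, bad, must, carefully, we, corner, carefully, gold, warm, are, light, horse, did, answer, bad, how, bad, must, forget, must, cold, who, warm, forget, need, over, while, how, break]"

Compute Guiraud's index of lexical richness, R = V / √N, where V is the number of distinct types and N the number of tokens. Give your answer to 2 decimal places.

3.78

N = 37, V = 23.
√N = 6.082763
R = 23 / 6.082763 = 3.78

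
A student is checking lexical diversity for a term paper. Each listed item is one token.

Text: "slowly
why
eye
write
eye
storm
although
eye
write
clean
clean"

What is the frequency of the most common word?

Frequencies: eye:3, write:2, clean:2, slowly:1, why:1, storm:1, although:1
Most common: 'eye' with frequency 3.

3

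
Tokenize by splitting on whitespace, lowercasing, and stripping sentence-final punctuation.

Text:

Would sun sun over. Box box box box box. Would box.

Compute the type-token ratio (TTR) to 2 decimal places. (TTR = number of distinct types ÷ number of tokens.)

N = 11 tokens, V = 4 types.
TTR = V / N = 4 / 11 = 0.36

0.36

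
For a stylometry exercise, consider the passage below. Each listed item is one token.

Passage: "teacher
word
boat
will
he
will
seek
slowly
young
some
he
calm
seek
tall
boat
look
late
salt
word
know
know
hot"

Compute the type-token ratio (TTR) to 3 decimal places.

0.727

N = 22 tokens, V = 16 types.
TTR = V / N = 16 / 22 = 0.727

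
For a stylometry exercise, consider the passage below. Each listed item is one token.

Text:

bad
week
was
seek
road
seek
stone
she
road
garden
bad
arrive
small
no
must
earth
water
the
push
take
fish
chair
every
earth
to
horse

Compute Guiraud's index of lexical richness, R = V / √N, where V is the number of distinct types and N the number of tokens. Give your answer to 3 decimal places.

N = 26, V = 22.
√N = 5.099020
R = 22 / 5.099020 = 4.315

4.315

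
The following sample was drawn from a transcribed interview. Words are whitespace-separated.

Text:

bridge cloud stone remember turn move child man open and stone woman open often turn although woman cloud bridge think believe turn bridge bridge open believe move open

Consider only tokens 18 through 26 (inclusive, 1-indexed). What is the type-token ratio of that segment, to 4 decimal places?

0.6667

Segment tokens 18–26: cloud, bridge, think, believe, turn, bridge, bridge, open, believe
Segment N = 9, segment V = 6.
TTR = 6 / 9 = 0.6667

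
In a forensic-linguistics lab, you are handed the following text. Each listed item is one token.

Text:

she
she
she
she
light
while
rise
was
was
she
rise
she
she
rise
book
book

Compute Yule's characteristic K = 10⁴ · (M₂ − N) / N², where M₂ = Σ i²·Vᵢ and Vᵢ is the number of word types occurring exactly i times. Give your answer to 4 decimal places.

Frequencies: she:7, rise:3, was:2, book:2, light:1, while:1
N = 16. Frequency spectrum: V_1=2, V_2=2, V_3=1, V_7=1
M₂ = 1²·2 + 2²·2 + 3²·1 + 7²·1 = 68
K = 10000 × (68 − 16) / 16² = 2031.2500

2031.2500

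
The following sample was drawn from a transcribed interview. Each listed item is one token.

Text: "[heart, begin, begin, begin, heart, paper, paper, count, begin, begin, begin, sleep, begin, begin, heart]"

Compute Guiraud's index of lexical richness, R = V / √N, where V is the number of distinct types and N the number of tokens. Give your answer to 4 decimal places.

1.2910

N = 15, V = 5.
√N = 3.872983
R = 5 / 3.872983 = 1.2910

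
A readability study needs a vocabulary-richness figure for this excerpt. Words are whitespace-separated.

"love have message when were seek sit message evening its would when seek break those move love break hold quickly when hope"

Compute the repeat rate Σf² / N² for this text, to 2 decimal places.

0.07

Frequencies: when:3, love:2, message:2, seek:2, break:2, have:1, were:1, sit:1, evening:1, its:1, would:1, those:1, move:1, hold:1, quickly:1, hope:1
Σf² = 36; N² = 484
Repeat rate = 36 / 484 = 0.07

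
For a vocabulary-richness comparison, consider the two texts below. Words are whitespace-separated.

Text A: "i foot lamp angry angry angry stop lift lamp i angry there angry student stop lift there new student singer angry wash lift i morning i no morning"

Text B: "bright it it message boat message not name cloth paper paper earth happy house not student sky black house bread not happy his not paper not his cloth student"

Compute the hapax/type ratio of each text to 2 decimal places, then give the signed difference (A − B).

-0.06

A: hapax=5, V=13, ratio=0.38
B: hapax=7, V=16, ratio=0.44
Difference = 0.38 − 0.44 = -0.06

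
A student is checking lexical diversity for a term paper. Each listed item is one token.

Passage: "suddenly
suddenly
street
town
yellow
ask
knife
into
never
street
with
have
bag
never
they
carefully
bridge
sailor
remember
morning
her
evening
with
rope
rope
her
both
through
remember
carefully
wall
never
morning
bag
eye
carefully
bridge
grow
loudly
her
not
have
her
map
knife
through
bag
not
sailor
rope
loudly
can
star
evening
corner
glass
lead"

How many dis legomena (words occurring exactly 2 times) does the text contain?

Frequencies: her:4, never:3, bag:3, carefully:3, rope:3, suddenly:2, street:2, knife:2, with:2, have:2, bridge:2, sailor:2, remember:2, morning:2, evening:2, through:2, loudly:2, not:2, town:1, yellow:1, … (13 more, each freq 1)
Words with frequency 2: bridge, evening, have, knife, loudly, morning, not, remember, sailor, street, suddenly, through, with

13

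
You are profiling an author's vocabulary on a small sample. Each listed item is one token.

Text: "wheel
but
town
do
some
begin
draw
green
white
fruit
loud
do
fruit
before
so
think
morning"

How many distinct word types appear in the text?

15

Distinct types: {before, begin, but, do, draw, fruit, green, loud, morning, so, some, think, town, wheel, white}
V = 15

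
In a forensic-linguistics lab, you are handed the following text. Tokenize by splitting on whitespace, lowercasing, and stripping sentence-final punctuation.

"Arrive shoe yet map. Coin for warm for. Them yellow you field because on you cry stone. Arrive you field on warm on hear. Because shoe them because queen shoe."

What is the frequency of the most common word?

Frequencies: shoe:3, you:3, because:3, on:3, arrive:2, for:2, warm:2, them:2, field:2, yet:1, map:1, coin:1, yellow:1, cry:1, stone:1, hear:1, queen:1
Most common: 'shoe' with frequency 3.

3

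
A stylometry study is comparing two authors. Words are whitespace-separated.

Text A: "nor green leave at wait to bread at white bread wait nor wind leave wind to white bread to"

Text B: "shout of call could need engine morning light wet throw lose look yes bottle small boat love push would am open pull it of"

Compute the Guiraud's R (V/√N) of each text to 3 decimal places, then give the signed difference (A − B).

-2.630

A: V=9, N=19, R=2.065
B: V=23, N=24, R=4.695
Difference = 2.065 − 4.695 = -2.630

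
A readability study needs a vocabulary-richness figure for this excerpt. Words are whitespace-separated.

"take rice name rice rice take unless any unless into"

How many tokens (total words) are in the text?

10

Tokens: take, rice, name, rice, rice, take, unless, any, unless, into
N = 10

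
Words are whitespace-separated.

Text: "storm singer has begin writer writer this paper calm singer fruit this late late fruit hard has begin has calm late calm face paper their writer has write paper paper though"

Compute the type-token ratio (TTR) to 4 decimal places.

N = 31 tokens, V = 15 types.
TTR = V / N = 15 / 31 = 0.4839

0.4839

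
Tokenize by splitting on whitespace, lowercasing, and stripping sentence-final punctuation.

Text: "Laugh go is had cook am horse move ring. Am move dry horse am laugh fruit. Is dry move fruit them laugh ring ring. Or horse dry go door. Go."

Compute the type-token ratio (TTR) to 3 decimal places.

N = 30 tokens, V = 14 types.
TTR = V / N = 14 / 30 = 0.467

0.467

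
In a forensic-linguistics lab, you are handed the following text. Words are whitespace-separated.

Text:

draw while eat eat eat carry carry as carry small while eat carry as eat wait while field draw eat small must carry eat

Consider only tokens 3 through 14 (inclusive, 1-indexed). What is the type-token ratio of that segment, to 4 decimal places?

Segment tokens 3–14: eat, eat, eat, carry, carry, as, carry, small, while, eat, carry, as
Segment N = 12, segment V = 5.
TTR = 5 / 12 = 0.4167

0.4167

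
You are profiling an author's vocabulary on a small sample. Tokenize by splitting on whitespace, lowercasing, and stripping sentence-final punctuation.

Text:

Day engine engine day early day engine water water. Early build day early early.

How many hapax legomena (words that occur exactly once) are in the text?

Frequencies: day:4, early:4, engine:3, water:2, build:1
Hapax (freq=1): build

1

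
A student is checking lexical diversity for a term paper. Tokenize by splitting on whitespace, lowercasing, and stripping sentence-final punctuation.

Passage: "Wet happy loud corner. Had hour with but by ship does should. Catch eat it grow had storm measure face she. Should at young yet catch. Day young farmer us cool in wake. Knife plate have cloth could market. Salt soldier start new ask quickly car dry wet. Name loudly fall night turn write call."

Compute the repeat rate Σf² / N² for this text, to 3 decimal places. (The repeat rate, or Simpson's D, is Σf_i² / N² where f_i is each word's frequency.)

0.021

Frequencies: wet:2, had:2, should:2, catch:2, young:2, happy:1, loud:1, corner:1, hour:1, with:1, but:1, by:1, ship:1, does:1, eat:1, it:1, grow:1, storm:1, measure:1, face:1, … (30 more, each freq 1)
Σf² = 65; N² = 3025
Repeat rate = 65 / 3025 = 0.021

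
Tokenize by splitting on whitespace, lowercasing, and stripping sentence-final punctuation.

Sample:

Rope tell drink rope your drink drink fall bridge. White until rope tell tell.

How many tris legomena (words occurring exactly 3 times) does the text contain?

Frequencies: rope:3, tell:3, drink:3, your:1, fall:1, bridge:1, white:1, until:1
Words with frequency 3: drink, rope, tell

3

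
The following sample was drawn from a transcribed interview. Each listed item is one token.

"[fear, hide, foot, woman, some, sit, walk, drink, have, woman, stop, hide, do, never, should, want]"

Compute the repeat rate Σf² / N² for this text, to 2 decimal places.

Frequencies: hide:2, woman:2, fear:1, foot:1, some:1, sit:1, walk:1, drink:1, have:1, stop:1, do:1, never:1, should:1, want:1
Σf² = 20; N² = 256
Repeat rate = 20 / 256 = 0.08

0.08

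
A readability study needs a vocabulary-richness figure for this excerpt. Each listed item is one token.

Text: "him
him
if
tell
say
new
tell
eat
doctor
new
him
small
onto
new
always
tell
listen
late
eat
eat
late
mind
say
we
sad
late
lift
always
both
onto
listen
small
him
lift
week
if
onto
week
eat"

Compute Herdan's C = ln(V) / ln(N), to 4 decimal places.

0.7890

N = 39, V = 18.
ln(V) = 2.890372, ln(N) = 3.663562
C = 2.890372 / 3.663562 = 0.7890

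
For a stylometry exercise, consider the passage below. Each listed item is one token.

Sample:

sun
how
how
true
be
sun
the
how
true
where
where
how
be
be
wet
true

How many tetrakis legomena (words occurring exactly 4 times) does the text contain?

1

Frequencies: how:4, true:3, be:3, sun:2, where:2, the:1, wet:1
Words with frequency 4: how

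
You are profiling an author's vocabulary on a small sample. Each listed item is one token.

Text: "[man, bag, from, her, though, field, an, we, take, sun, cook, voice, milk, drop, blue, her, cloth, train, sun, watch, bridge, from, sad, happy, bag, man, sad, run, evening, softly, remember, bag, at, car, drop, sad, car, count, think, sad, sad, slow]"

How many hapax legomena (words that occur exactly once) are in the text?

Frequencies: sad:5, bag:3, man:2, from:2, her:2, sun:2, drop:2, car:2, though:1, field:1, an:1, we:1, take:1, cook:1, voice:1, milk:1, blue:1, cloth:1, train:1, watch:1, … (10 more, each freq 1)
Hapax (freq=1): an, at, blue, bridge, cloth, cook, count, evening, field, happy, milk, remember, run, slow, softly, take, think, though, train, voice, watch, we

22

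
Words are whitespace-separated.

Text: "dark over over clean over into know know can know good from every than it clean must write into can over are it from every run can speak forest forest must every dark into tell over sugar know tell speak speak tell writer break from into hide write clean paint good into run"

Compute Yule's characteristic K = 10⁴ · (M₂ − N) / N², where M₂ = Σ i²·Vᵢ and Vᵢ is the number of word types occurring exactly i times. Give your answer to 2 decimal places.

Frequencies: over:5, into:5, know:4, clean:3, can:3, from:3, every:3, speak:3, tell:3, dark:2, good:2, it:2, must:2, write:2, run:2, forest:2, than:1, are:1, sugar:1, writer:1, … (3 more, each freq 1)
N = 53. Frequency spectrum: V_1=7, V_2=7, V_3=6, V_4=1, V_5=2
M₂ = 1²·7 + 2²·7 + 3²·6 + 4²·1 + 5²·2 = 155
K = 10000 × (155 − 53) / 53² = 363.12

363.12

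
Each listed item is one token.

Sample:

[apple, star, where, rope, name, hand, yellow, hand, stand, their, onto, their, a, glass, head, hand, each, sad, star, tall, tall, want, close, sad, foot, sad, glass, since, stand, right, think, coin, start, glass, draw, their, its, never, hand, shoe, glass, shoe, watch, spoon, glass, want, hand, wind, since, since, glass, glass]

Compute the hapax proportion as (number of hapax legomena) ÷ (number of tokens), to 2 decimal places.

0.40

Frequencies: glass:7, hand:5, their:3, sad:3, since:3, star:2, stand:2, tall:2, want:2, shoe:2, apple:1, where:1, rope:1, name:1, yellow:1, onto:1, a:1, head:1, each:1, close:1, … (11 more, each freq 1)
Hapax count = 21; token count = 52.
Ratio = 21 / 52 = 0.40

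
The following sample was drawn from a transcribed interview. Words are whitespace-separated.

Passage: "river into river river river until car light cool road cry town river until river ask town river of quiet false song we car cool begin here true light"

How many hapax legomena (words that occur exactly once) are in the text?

Frequencies: river:7, until:2, car:2, light:2, cool:2, town:2, into:1, road:1, cry:1, ask:1, of:1, quiet:1, false:1, song:1, we:1, begin:1, here:1, true:1
Hapax (freq=1): ask, begin, cry, false, here, into, of, quiet, road, song, true, we

12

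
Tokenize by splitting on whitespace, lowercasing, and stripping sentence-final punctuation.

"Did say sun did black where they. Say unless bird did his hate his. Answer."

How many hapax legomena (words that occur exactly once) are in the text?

8

Frequencies: did:3, say:2, his:2, sun:1, black:1, where:1, they:1, unless:1, bird:1, hate:1, answer:1
Hapax (freq=1): answer, bird, black, hate, sun, they, unless, where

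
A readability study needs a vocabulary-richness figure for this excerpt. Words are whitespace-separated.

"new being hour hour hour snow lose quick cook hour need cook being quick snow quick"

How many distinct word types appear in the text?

Distinct types: {being, cook, hour, lose, need, new, quick, snow}
V = 8

8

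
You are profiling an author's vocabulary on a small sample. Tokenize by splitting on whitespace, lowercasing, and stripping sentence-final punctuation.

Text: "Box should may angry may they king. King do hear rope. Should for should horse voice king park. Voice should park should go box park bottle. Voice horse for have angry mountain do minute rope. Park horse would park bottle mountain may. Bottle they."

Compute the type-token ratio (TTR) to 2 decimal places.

N = 44 tokens, V = 19 types.
TTR = V / N = 19 / 44 = 0.43

0.43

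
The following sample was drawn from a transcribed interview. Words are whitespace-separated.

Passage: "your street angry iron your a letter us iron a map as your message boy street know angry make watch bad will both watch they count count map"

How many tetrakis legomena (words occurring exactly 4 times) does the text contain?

Frequencies: your:3, street:2, angry:2, iron:2, a:2, map:2, watch:2, count:2, letter:1, us:1, as:1, message:1, boy:1, know:1, make:1, bad:1, will:1, both:1, they:1
Words with frequency 4: (none)

0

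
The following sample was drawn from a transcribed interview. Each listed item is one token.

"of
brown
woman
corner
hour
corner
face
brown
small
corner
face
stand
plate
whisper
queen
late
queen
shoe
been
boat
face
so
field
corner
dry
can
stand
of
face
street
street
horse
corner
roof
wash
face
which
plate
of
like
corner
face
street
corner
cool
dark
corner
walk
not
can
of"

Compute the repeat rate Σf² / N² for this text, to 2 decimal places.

0.06

Frequencies: corner:8, face:6, of:4, street:3, brown:2, stand:2, plate:2, queen:2, can:2, woman:1, hour:1, small:1, whisper:1, late:1, shoe:1, been:1, boat:1, so:1, field:1, dry:1, … (9 more, each freq 1)
Σf² = 165; N² = 2601
Repeat rate = 165 / 2601 = 0.06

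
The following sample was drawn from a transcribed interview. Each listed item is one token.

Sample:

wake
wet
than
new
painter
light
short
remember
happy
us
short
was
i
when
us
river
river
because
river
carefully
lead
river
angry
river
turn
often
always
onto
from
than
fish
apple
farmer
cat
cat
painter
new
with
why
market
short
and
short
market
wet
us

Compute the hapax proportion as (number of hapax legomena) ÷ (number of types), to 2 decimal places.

0.71

Frequencies: river:5, short:4, us:3, wet:2, than:2, new:2, painter:2, cat:2, market:2, wake:1, light:1, remember:1, happy:1, was:1, i:1, when:1, because:1, carefully:1, lead:1, angry:1, … (11 more, each freq 1)
Hapax count = 22; type count = 31.
Ratio = 22 / 31 = 0.71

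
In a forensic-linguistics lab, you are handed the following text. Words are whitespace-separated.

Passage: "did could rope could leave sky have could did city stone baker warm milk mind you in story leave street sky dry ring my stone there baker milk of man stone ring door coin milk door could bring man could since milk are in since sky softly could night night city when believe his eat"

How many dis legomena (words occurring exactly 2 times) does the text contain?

Frequencies: could:6, milk:4, sky:3, stone:3, did:2, leave:2, city:2, baker:2, in:2, ring:2, man:2, door:2, since:2, night:2, rope:1, have:1, warm:1, mind:1, you:1, story:1, … (13 more, each freq 1)
Words with frequency 2: baker, city, did, door, in, leave, man, night, ring, since

10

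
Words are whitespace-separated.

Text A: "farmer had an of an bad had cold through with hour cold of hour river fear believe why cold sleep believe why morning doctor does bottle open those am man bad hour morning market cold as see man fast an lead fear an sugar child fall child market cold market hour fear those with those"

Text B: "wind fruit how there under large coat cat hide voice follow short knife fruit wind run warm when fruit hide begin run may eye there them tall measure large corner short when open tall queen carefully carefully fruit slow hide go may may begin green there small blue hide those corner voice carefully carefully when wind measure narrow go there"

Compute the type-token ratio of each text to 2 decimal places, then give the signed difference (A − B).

TTR(A) = 30/55 = 0.55
TTR(B) = 33/60 = 0.55
Difference = 0.55 − 0.55 = 0.00

0.00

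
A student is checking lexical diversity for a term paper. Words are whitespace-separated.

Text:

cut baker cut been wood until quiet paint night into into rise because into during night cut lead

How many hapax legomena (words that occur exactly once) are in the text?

10

Frequencies: cut:3, into:3, night:2, baker:1, been:1, wood:1, until:1, quiet:1, paint:1, rise:1, because:1, during:1, lead:1
Hapax (freq=1): baker, because, been, during, lead, paint, quiet, rise, until, wood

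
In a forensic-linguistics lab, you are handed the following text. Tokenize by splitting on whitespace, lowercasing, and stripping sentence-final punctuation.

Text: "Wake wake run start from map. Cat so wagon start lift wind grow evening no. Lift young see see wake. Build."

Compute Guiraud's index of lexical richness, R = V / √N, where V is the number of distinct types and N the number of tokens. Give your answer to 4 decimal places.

N = 21, V = 16.
√N = 4.582576
R = 16 / 4.582576 = 3.4915

3.4915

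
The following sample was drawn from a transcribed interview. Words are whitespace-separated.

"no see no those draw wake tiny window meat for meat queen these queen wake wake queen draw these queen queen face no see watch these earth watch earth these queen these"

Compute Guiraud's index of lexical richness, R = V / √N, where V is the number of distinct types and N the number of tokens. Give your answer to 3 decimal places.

2.475

N = 32, V = 14.
√N = 5.656854
R = 14 / 5.656854 = 2.475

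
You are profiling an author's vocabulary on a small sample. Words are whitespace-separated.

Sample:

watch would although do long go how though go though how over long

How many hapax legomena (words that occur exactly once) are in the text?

Frequencies: long:2, go:2, how:2, though:2, watch:1, would:1, although:1, do:1, over:1
Hapax (freq=1): although, do, over, watch, would

5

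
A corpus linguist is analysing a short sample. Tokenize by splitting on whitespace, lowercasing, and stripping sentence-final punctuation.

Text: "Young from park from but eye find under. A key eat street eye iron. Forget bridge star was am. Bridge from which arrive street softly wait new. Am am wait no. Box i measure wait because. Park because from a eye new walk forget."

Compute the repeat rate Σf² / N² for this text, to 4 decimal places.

0.0455

Frequencies: from:4, eye:3, am:3, wait:3, park:2, a:2, street:2, forget:2, bridge:2, new:2, because:2, young:1, but:1, find:1, under:1, key:1, eat:1, iron:1, star:1, was:1, … (8 more, each freq 1)
Σf² = 88; N² = 1936
Repeat rate = 88 / 1936 = 0.0455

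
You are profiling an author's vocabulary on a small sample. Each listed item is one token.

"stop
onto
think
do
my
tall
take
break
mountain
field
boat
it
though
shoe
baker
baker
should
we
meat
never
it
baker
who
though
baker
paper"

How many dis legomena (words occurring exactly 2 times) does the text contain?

2

Frequencies: baker:4, it:2, though:2, stop:1, onto:1, think:1, do:1, my:1, tall:1, take:1, break:1, mountain:1, field:1, boat:1, shoe:1, should:1, we:1, meat:1, never:1, who:1, … (1 more, each freq 1)
Words with frequency 2: it, though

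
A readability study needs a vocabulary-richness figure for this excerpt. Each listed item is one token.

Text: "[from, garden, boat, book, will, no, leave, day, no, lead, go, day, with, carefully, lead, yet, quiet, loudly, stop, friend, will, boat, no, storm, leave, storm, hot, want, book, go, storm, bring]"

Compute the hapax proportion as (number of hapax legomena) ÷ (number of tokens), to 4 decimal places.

0.3750

Frequencies: no:3, storm:3, boat:2, book:2, will:2, leave:2, day:2, lead:2, go:2, from:1, garden:1, with:1, carefully:1, yet:1, quiet:1, loudly:1, stop:1, friend:1, hot:1, want:1, … (1 more, each freq 1)
Hapax count = 12; token count = 32.
Ratio = 12 / 32 = 0.3750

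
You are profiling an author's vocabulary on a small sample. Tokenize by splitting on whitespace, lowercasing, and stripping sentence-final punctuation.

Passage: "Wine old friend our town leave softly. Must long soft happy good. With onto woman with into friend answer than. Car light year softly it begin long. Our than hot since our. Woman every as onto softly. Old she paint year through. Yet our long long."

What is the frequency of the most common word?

Frequencies: our:4, long:4, softly:3, old:2, friend:2, with:2, onto:2, woman:2, than:2, year:2, wine:1, town:1, leave:1, must:1, soft:1, happy:1, good:1, into:1, answer:1, car:1, … (11 more, each freq 1)
Most common: 'our' with frequency 4.

4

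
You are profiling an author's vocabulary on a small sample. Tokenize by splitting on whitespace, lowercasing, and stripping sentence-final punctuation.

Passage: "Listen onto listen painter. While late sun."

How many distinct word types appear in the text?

Distinct types: {late, listen, onto, painter, sun, while}
V = 6

6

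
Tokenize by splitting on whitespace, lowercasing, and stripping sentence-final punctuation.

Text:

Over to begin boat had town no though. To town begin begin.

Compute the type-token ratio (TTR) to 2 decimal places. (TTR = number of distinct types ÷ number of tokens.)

0.67

N = 12 tokens, V = 8 types.
TTR = V / N = 8 / 12 = 0.67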